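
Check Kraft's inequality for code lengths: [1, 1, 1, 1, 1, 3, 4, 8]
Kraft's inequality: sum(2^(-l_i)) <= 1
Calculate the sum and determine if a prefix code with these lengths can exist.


Sum = 2^(-1) + 2^(-1) + 2^(-1) + 2^(-1) + 2^(-1) + 2^(-3) + 2^(-4) + 2^(-8)
    = 0.5 + 0.5 + 0.5 + 0.5 + 0.5 + 0.125 + 0.0625 + 0.00390625
    = 689/256 = 2.69140625
Since 2.69140625 > 1, Kraft's inequality is NOT satisfied.
A prefix code with these lengths CANNOT exist.

Kraft sum = 2.69140625. Not satisfied.


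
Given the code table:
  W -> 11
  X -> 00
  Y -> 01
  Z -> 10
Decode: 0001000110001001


Decoding:
00 -> X
01 -> Y
00 -> X
01 -> Y
10 -> Z
00 -> X
10 -> Z
01 -> Y


Result: XYXYZXZY


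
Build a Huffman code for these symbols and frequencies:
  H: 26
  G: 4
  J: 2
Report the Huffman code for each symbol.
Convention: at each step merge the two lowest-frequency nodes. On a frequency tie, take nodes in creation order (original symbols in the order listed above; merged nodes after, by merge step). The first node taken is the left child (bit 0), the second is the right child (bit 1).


Huffman tree construction:
Step 1: Merge J(2) + G(4) = 6
Step 2: Merge (J+G)(6) + H(26) = 32
Read each symbol's code off the tree from the root (left child = 0, right child = 1).

Codes:
  H: 1 (length 1)
  G: 01 (length 2)
  J: 00 (length 2)
Average code length: 38/32 = 1.1875 bits/symbol


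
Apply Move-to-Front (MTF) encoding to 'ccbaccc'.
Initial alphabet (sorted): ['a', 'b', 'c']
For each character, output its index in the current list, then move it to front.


MTF encoding:
'c': index 2 in ['a', 'b', 'c'] -> ['c', 'a', 'b']
'c': index 0 in ['c', 'a', 'b'] -> ['c', 'a', 'b']
'b': index 2 in ['c', 'a', 'b'] -> ['b', 'c', 'a']
'a': index 2 in ['b', 'c', 'a'] -> ['a', 'b', 'c']
'c': index 2 in ['a', 'b', 'c'] -> ['c', 'a', 'b']
'c': index 0 in ['c', 'a', 'b'] -> ['c', 'a', 'b']
'c': index 0 in ['c', 'a', 'b'] -> ['c', 'a', 'b']


Output: [2, 0, 2, 2, 2, 0, 0]


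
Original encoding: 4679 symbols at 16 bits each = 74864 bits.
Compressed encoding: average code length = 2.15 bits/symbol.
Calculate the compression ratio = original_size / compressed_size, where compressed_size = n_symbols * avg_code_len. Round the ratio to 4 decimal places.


original_size = n_symbols * orig_bits = 4679 * 16 = 74864 bits
compressed_size = n_symbols * avg_code_len = 4679 * 2.15 = 10059.85 bits
ratio = original_size / compressed_size = 74864 / 10059.85 = 7.4419

Compression ratio = 7.4419


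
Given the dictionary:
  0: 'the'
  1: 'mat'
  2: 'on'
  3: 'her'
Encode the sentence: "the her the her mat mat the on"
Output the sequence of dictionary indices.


Look up each word in the dictionary:
  'the' -> 0
  'her' -> 3
  'the' -> 0
  'her' -> 3
  'mat' -> 1
  'mat' -> 1
  'the' -> 0
  'on' -> 2

Encoded: [0, 3, 0, 3, 1, 1, 0, 2]


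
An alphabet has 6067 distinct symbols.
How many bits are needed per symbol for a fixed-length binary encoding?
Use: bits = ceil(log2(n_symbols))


log2(6067) = 12.5668
Bracket: 2^12 = 4096 < 6067 <= 2^13 = 8192
So ceil(log2(6067)) = 13

bits = ceil(log2(6067)) = ceil(12.5668) = 13 bits


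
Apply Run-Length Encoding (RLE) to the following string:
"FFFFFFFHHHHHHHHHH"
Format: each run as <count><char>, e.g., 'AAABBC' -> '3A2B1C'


Scanning runs left to right:
  i=0: run of 'F' x 7 -> '7F'
  i=7: run of 'H' x 10 -> '10H'

RLE = 7F10H


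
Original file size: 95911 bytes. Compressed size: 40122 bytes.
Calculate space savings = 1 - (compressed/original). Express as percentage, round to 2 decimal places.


ratio = compressed/original = 40122/95911 = 0.418325
savings = 1 - ratio = 1 - 0.418325 = 0.581675
as a percentage: 0.581675 * 100 = 58.17%

Space savings = 1 - 40122/95911 = 58.17%


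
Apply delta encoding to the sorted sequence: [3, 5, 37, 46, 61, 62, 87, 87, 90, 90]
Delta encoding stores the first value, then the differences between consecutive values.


First value: 3
Deltas:
  5 - 3 = 2
  37 - 5 = 32
  46 - 37 = 9
  61 - 46 = 15
  62 - 61 = 1
  87 - 62 = 25
  87 - 87 = 0
  90 - 87 = 3
  90 - 90 = 0


Delta encoded: [3, 2, 32, 9, 15, 1, 25, 0, 3, 0]


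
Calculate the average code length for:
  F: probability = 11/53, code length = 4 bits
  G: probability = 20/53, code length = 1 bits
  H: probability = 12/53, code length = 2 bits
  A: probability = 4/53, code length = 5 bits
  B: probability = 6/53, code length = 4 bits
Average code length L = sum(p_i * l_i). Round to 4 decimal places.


Weighted contributions p_i * l_i:
  F: (11/53) * 4 = 44/53
  G: (20/53) * 1 = 20/53
  H: (12/53) * 2 = 24/53
  A: (4/53) * 5 = 20/53
  B: (6/53) * 4 = 24/53
Sum = (44 + 20 + 24 + 20 + 24)/53 = 132/53

L = 132/53 = 2.4906 bits/symbol


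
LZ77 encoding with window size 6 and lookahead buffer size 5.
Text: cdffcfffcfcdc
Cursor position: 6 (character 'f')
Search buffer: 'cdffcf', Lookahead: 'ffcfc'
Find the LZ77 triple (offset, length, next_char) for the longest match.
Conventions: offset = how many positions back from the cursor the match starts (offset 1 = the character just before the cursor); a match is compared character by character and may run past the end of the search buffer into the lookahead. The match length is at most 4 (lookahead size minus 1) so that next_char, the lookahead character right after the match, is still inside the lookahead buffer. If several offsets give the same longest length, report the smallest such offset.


Try each offset into the search buffer:
  offset=1 (pos 5, char 'f'): match length 2
  offset=2 (pos 4, char 'c'): match length 0
  offset=3 (pos 3, char 'f'): match length 1
  offset=4 (pos 2, char 'f'): match length 4
  offset=5 (pos 1, char 'd'): match length 0
  offset=6 (pos 0, char 'c'): match length 0
Longest match has length 4 at offset 4.
next_char = character at position 6 + 4 = 10 -> 'c'

Best match: offset=4, length=4 (matching 'ffcf' starting at position 2)
LZ77 triple: (4, 4, 'c')


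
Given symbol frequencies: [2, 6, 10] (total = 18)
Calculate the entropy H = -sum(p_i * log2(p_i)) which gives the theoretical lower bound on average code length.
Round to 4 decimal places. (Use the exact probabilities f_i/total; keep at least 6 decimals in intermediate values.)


Per-symbol terms -p_i * log2(p_i) with p_i = f_i/18:
  p = 2/18 = 0.111111: log2(p) = -3.169925, -p*log2(p) = 0.352214
  p = 6/18 = 0.333333: log2(p) = -1.584963, -p*log2(p) = 0.528321
  p = 10/18 = 0.555556: log2(p) = -0.847997, -p*log2(p) = 0.471109
H = 0.352214 + 0.528321 + 0.471109 = 1.351644

H = 1.3516 bits/symbol


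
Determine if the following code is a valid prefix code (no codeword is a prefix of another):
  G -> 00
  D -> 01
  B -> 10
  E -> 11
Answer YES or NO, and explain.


Checking each pair (does one codeword prefix another?):
  G='00' vs D='01': no prefix
  G='00' vs B='10': no prefix
  G='00' vs E='11': no prefix
  D='01' vs G='00': no prefix
  D='01' vs B='10': no prefix
  D='01' vs E='11': no prefix
  B='10' vs G='00': no prefix
  B='10' vs D='01': no prefix
  B='10' vs E='11': no prefix
  E='11' vs G='00': no prefix
  E='11' vs D='01': no prefix
  E='11' vs B='10': no prefix
No violation found over all pairs.

YES -- this is a valid prefix code. No codeword is a prefix of any other codeword.


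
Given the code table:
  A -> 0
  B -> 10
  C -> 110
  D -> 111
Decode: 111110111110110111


Decoding:
111 -> D
110 -> C
111 -> D
110 -> C
110 -> C
111 -> D


Result: DCDCCD


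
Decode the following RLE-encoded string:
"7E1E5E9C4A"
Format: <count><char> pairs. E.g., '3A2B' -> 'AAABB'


Expanding each <count><char> pair:
  7E -> 'EEEEEEE'
  1E -> 'E'
  5E -> 'EEEEE'
  9C -> 'CCCCCCCCC'
  4A -> 'AAAA'

Decoded = EEEEEEEEEEEEECCCCCCCCCAAAA


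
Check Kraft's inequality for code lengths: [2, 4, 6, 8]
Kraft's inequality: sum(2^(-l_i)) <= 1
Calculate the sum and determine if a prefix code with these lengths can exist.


Sum = 2^(-2) + 2^(-4) + 2^(-6) + 2^(-8)
    = 0.25 + 0.0625 + 0.015625 + 0.00390625
    = 85/256 = 0.33203125
Since 0.33203125 <= 1, Kraft's inequality IS satisfied.
A prefix code with these lengths CAN exist.

Kraft sum = 0.33203125. Satisfied.


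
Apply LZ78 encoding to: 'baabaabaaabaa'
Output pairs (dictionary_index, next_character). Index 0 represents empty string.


LZ78 encoding steps:
Dictionary: {0: ''}
Step 1: w='' (idx 0), next='b' -> output (0, 'b'), add 'b' as idx 1
Step 2: w='' (idx 0), next='a' -> output (0, 'a'), add 'a' as idx 2
Step 3: w='a' (idx 2), next='b' -> output (2, 'b'), add 'ab' as idx 3
Step 4: w='a' (idx 2), next='a' -> output (2, 'a'), add 'aa' as idx 4
Step 5: w='b' (idx 1), next='a' -> output (1, 'a'), add 'ba' as idx 5
Step 6: w='aa' (idx 4), next='b' -> output (4, 'b'), add 'aab' as idx 6
Step 7: w='aa' (idx 4), end of input -> output (4, '')


Encoded: [(0, 'b'), (0, 'a'), (2, 'b'), (2, 'a'), (1, 'a'), (4, 'b'), (4, '')]


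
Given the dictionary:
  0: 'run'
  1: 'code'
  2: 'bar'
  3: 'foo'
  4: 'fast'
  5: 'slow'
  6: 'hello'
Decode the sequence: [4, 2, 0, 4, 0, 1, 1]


Look up each index in the dictionary:
  4 -> 'fast'
  2 -> 'bar'
  0 -> 'run'
  4 -> 'fast'
  0 -> 'run'
  1 -> 'code'
  1 -> 'code'

Decoded: "fast bar run fast run code code"


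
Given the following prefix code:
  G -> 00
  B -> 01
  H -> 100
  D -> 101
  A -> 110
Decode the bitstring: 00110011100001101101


Decoding step by step:
Bits 00 -> G
Bits 110 -> A
Bits 01 -> B
Bits 110 -> A
Bits 00 -> G
Bits 01 -> B
Bits 101 -> D
Bits 101 -> D


Decoded message: GABAGBDD


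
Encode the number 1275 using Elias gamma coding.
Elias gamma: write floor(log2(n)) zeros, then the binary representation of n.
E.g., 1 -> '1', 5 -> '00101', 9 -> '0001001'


num_bits = floor(log2(1275)) + 1 = 11
leading_zeros = num_bits - 1 = 10
binary(1275) = 10011111011

Elias gamma(1275) = '0000000000' + '10011111011' = 000000000010011111011 (21 bits)


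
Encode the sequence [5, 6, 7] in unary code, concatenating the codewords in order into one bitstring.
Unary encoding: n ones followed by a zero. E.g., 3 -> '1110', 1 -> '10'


Encode each number as n ones followed by a terminating 0:
  5 -> 111110 (6 bits)
  6 -> 1111110 (7 bits)
  7 -> 11111110 (8 bits)
Total length = 6 + 7 + 8 = 21 bits.

Unary([5, 6, 7]) = 111110111111011111110 (21 bits)


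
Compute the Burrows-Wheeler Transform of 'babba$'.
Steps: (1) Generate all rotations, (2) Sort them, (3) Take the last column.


Rotations (sorted):
  0: $babba -> last char: a
  1: a$babb -> last char: b
  2: abba$b -> last char: b
  3: ba$bab -> last char: b
  4: babba$ -> last char: $
  5: bba$ba -> last char: a


BWT = abbb$a


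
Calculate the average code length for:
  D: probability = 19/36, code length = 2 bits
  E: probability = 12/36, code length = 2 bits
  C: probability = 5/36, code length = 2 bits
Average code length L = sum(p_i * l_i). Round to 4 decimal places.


Weighted contributions p_i * l_i:
  D: (19/36) * 2 = 38/36
  E: (12/36) * 2 = 24/36
  C: (5/36) * 2 = 10/36
Sum = (38 + 24 + 10)/36 = 72/36

L = 72/36 = 2.0000 bits/symbol


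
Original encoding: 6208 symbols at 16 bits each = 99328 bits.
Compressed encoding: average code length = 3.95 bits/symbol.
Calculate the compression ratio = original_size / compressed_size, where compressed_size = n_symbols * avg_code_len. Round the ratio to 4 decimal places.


original_size = n_symbols * orig_bits = 6208 * 16 = 99328 bits
compressed_size = n_symbols * avg_code_len = 6208 * 3.95 = 24521.6 bits
ratio = original_size / compressed_size = 99328 / 24521.6 = 4.0506

Compression ratio = 4.0506


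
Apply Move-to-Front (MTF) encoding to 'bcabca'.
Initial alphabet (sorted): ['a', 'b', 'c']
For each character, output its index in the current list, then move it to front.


MTF encoding:
'b': index 1 in ['a', 'b', 'c'] -> ['b', 'a', 'c']
'c': index 2 in ['b', 'a', 'c'] -> ['c', 'b', 'a']
'a': index 2 in ['c', 'b', 'a'] -> ['a', 'c', 'b']
'b': index 2 in ['a', 'c', 'b'] -> ['b', 'a', 'c']
'c': index 2 in ['b', 'a', 'c'] -> ['c', 'b', 'a']
'a': index 2 in ['c', 'b', 'a'] -> ['a', 'c', 'b']


Output: [1, 2, 2, 2, 2, 2]


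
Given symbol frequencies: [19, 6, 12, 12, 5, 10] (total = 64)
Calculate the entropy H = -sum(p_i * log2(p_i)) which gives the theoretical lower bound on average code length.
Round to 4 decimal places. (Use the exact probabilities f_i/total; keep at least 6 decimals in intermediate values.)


Per-symbol terms -p_i * log2(p_i) with p_i = f_i/64:
  p = 19/64 = 0.296875: log2(p) = -1.752072, -p*log2(p) = 0.520147
  p = 6/64 = 0.093750: log2(p) = -3.415037, -p*log2(p) = 0.320160
  p = 12/64 = 0.187500: log2(p) = -2.415037, -p*log2(p) = 0.452820
  p = 12/64 = 0.187500: log2(p) = -2.415037, -p*log2(p) = 0.452820
  p = 5/64 = 0.078125: log2(p) = -3.678072, -p*log2(p) = 0.287349
  p = 10/64 = 0.156250: log2(p) = -2.678072, -p*log2(p) = 0.418449
H = 0.520147 + 0.320160 + 0.452820 + 0.452820 + 0.287349 + 0.418449 = 2.451745

H = 2.4517 bits/symbol


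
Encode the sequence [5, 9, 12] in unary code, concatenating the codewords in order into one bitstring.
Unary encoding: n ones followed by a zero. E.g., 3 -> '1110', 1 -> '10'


Encode each number as n ones followed by a terminating 0:
  5 -> 111110 (6 bits)
  9 -> 1111111110 (10 bits)
  12 -> 1111111111110 (13 bits)
Total length = 6 + 10 + 13 = 29 bits.

Unary([5, 9, 12]) = 11111011111111101111111111110 (29 bits)


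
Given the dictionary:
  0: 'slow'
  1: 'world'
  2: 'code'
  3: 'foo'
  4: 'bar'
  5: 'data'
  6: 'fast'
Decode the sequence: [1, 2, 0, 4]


Look up each index in the dictionary:
  1 -> 'world'
  2 -> 'code'
  0 -> 'slow'
  4 -> 'bar'

Decoded: "world code slow bar"


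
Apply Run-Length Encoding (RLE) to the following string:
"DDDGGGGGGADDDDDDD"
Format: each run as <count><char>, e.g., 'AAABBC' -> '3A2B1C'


Scanning runs left to right:
  i=0: run of 'D' x 3 -> '3D'
  i=3: run of 'G' x 6 -> '6G'
  i=9: run of 'A' x 1 -> '1A'
  i=10: run of 'D' x 7 -> '7D'

RLE = 3D6G1A7D


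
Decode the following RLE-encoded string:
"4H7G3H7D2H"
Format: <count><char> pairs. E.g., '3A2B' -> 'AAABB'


Expanding each <count><char> pair:
  4H -> 'HHHH'
  7G -> 'GGGGGGG'
  3H -> 'HHH'
  7D -> 'DDDDDDD'
  2H -> 'HH'

Decoded = HHHHGGGGGGGHHHDDDDDDDHH


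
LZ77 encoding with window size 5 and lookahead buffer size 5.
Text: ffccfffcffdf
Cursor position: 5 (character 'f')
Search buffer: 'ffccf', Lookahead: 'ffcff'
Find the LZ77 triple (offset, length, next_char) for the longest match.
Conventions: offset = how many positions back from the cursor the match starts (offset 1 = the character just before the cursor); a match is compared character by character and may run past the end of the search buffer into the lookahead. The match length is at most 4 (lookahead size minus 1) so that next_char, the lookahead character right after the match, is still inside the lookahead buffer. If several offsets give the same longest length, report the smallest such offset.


Try each offset into the search buffer:
  offset=1 (pos 4, char 'f'): match length 2
  offset=2 (pos 3, char 'c'): match length 0
  offset=3 (pos 2, char 'c'): match length 0
  offset=4 (pos 1, char 'f'): match length 1
  offset=5 (pos 0, char 'f'): match length 3
Longest match has length 3 at offset 5.
next_char = character at position 5 + 3 = 8 -> 'f'

Best match: offset=5, length=3 (matching 'ffc' starting at position 0)
LZ77 triple: (5, 3, 'f')


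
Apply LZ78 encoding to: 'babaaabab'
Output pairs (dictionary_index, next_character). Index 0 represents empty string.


LZ78 encoding steps:
Dictionary: {0: ''}
Step 1: w='' (idx 0), next='b' -> output (0, 'b'), add 'b' as idx 1
Step 2: w='' (idx 0), next='a' -> output (0, 'a'), add 'a' as idx 2
Step 3: w='b' (idx 1), next='a' -> output (1, 'a'), add 'ba' as idx 3
Step 4: w='a' (idx 2), next='a' -> output (2, 'a'), add 'aa' as idx 4
Step 5: w='ba' (idx 3), next='b' -> output (3, 'b'), add 'bab' as idx 5


Encoded: [(0, 'b'), (0, 'a'), (1, 'a'), (2, 'a'), (3, 'b')]


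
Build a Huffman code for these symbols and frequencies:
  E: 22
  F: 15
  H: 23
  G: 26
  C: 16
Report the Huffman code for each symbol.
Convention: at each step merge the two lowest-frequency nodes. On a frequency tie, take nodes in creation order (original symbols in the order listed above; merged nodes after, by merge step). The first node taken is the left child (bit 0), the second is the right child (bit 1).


Huffman tree construction:
Step 1: Merge F(15) + C(16) = 31
Step 2: Merge E(22) + H(23) = 45
Step 3: Merge G(26) + (F+C)(31) = 57
Step 4: Merge (E+H)(45) + (G+(F+C))(57) = 102
Read each symbol's code off the tree from the root (left child = 0, right child = 1).

Codes:
  E: 00 (length 2)
  F: 110 (length 3)
  H: 01 (length 2)
  G: 10 (length 2)
  C: 111 (length 3)
Average code length: 235/102 = 2.3039 bits/symbol


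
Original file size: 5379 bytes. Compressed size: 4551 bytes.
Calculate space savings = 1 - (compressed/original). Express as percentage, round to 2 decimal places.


ratio = compressed/original = 4551/5379 = 0.846068
savings = 1 - ratio = 1 - 0.846068 = 0.153932
as a percentage: 0.153932 * 100 = 15.39%

Space savings = 1 - 4551/5379 = 15.39%


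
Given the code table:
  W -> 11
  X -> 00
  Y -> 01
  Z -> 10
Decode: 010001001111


Decoding:
01 -> Y
00 -> X
01 -> Y
00 -> X
11 -> W
11 -> W


Result: YXYXWW


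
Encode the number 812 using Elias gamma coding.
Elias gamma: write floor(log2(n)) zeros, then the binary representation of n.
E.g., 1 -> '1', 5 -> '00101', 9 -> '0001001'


num_bits = floor(log2(812)) + 1 = 10
leading_zeros = num_bits - 1 = 9
binary(812) = 1100101100

Elias gamma(812) = '000000000' + '1100101100' = 0000000001100101100 (19 bits)


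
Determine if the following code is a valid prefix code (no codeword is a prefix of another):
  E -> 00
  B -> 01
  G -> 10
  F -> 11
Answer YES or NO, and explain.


Checking each pair (does one codeword prefix another?):
  E='00' vs B='01': no prefix
  E='00' vs G='10': no prefix
  E='00' vs F='11': no prefix
  B='01' vs E='00': no prefix
  B='01' vs G='10': no prefix
  B='01' vs F='11': no prefix
  G='10' vs E='00': no prefix
  G='10' vs B='01': no prefix
  G='10' vs F='11': no prefix
  F='11' vs E='00': no prefix
  F='11' vs B='01': no prefix
  F='11' vs G='10': no prefix
No violation found over all pairs.

YES -- this is a valid prefix code. No codeword is a prefix of any other codeword.


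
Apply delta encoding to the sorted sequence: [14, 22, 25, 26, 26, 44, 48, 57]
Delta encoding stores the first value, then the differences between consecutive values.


First value: 14
Deltas:
  22 - 14 = 8
  25 - 22 = 3
  26 - 25 = 1
  26 - 26 = 0
  44 - 26 = 18
  48 - 44 = 4
  57 - 48 = 9


Delta encoded: [14, 8, 3, 1, 0, 18, 4, 9]


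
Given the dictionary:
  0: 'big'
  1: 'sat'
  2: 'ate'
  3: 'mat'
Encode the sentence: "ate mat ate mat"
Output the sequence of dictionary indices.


Look up each word in the dictionary:
  'ate' -> 2
  'mat' -> 3
  'ate' -> 2
  'mat' -> 3

Encoded: [2, 3, 2, 3]


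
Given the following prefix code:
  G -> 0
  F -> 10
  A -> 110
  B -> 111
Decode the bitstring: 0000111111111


Decoding step by step:
Bits 0 -> G
Bits 0 -> G
Bits 0 -> G
Bits 0 -> G
Bits 111 -> B
Bits 111 -> B
Bits 111 -> B


Decoded message: GGGGBBB


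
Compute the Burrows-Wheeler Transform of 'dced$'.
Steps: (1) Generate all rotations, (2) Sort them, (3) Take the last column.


Rotations (sorted):
  0: $dced -> last char: d
  1: ced$d -> last char: d
  2: d$dce -> last char: e
  3: dced$ -> last char: $
  4: ed$dc -> last char: c


BWT = dde$c


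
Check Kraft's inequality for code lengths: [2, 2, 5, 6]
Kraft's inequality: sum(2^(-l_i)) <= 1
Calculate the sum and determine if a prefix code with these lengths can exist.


Sum = 2^(-2) + 2^(-2) + 2^(-5) + 2^(-6)
    = 0.25 + 0.25 + 0.03125 + 0.015625
    = 35/64 = 0.546875
Since 0.546875 <= 1, Kraft's inequality IS satisfied.
A prefix code with these lengths CAN exist.

Kraft sum = 0.546875. Satisfied.


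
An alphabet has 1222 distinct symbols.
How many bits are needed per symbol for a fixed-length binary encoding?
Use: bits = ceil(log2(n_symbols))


log2(1222) = 10.255
Bracket: 2^10 = 1024 < 1222 <= 2^11 = 2048
So ceil(log2(1222)) = 11

bits = ceil(log2(1222)) = ceil(10.255) = 11 bits


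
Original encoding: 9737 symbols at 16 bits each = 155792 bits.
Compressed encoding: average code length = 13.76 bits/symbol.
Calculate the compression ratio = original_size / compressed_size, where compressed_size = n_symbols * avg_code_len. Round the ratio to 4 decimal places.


original_size = n_symbols * orig_bits = 9737 * 16 = 155792 bits
compressed_size = n_symbols * avg_code_len = 9737 * 13.76 = 133981.12 bits
ratio = original_size / compressed_size = 155792 / 133981.12 = 1.1628

Compression ratio = 1.1628


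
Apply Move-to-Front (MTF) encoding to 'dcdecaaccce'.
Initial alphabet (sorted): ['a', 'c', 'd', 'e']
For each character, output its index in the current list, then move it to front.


MTF encoding:
'd': index 2 in ['a', 'c', 'd', 'e'] -> ['d', 'a', 'c', 'e']
'c': index 2 in ['d', 'a', 'c', 'e'] -> ['c', 'd', 'a', 'e']
'd': index 1 in ['c', 'd', 'a', 'e'] -> ['d', 'c', 'a', 'e']
'e': index 3 in ['d', 'c', 'a', 'e'] -> ['e', 'd', 'c', 'a']
'c': index 2 in ['e', 'd', 'c', 'a'] -> ['c', 'e', 'd', 'a']
'a': index 3 in ['c', 'e', 'd', 'a'] -> ['a', 'c', 'e', 'd']
'a': index 0 in ['a', 'c', 'e', 'd'] -> ['a', 'c', 'e', 'd']
'c': index 1 in ['a', 'c', 'e', 'd'] -> ['c', 'a', 'e', 'd']
'c': index 0 in ['c', 'a', 'e', 'd'] -> ['c', 'a', 'e', 'd']
'c': index 0 in ['c', 'a', 'e', 'd'] -> ['c', 'a', 'e', 'd']
'e': index 2 in ['c', 'a', 'e', 'd'] -> ['e', 'c', 'a', 'd']


Output: [2, 2, 1, 3, 2, 3, 0, 1, 0, 0, 2]


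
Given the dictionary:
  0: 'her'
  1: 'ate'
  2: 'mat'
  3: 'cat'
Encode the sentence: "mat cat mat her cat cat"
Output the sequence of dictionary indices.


Look up each word in the dictionary:
  'mat' -> 2
  'cat' -> 3
  'mat' -> 2
  'her' -> 0
  'cat' -> 3
  'cat' -> 3

Encoded: [2, 3, 2, 0, 3, 3]


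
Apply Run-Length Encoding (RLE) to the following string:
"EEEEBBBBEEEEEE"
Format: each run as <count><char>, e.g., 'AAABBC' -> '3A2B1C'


Scanning runs left to right:
  i=0: run of 'E' x 4 -> '4E'
  i=4: run of 'B' x 4 -> '4B'
  i=8: run of 'E' x 6 -> '6E'

RLE = 4E4B6E


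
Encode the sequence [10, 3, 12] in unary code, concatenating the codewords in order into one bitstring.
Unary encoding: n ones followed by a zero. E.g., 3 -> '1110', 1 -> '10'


Encode each number as n ones followed by a terminating 0:
  10 -> 11111111110 (11 bits)
  3 -> 1110 (4 bits)
  12 -> 1111111111110 (13 bits)
Total length = 11 + 4 + 13 = 28 bits.

Unary([10, 3, 12]) = 1111111111011101111111111110 (28 bits)


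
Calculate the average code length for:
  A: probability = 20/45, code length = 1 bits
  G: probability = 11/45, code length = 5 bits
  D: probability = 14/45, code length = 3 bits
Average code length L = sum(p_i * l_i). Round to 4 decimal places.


Weighted contributions p_i * l_i:
  A: (20/45) * 1 = 20/45
  G: (11/45) * 5 = 55/45
  D: (14/45) * 3 = 42/45
Sum = (20 + 55 + 42)/45 = 117/45

L = 117/45 = 2.6000 bits/symbol


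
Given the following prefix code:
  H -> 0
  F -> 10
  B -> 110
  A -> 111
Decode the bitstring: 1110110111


Decoding step by step:
Bits 111 -> A
Bits 0 -> H
Bits 110 -> B
Bits 111 -> A


Decoded message: AHBA


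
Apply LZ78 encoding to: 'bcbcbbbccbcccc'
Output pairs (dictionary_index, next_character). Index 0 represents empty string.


LZ78 encoding steps:
Dictionary: {0: ''}
Step 1: w='' (idx 0), next='b' -> output (0, 'b'), add 'b' as idx 1
Step 2: w='' (idx 0), next='c' -> output (0, 'c'), add 'c' as idx 2
Step 3: w='b' (idx 1), next='c' -> output (1, 'c'), add 'bc' as idx 3
Step 4: w='b' (idx 1), next='b' -> output (1, 'b'), add 'bb' as idx 4
Step 5: w='bc' (idx 3), next='c' -> output (3, 'c'), add 'bcc' as idx 5
Step 6: w='bcc' (idx 5), next='c' -> output (5, 'c'), add 'bccc' as idx 6
Step 7: w='c' (idx 2), end of input -> output (2, '')


Encoded: [(0, 'b'), (0, 'c'), (1, 'c'), (1, 'b'), (3, 'c'), (5, 'c'), (2, '')]


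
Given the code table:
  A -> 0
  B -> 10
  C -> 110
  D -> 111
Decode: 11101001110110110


Decoding:
111 -> D
0 -> A
10 -> B
0 -> A
111 -> D
0 -> A
110 -> C
110 -> C


Result: DABADACC


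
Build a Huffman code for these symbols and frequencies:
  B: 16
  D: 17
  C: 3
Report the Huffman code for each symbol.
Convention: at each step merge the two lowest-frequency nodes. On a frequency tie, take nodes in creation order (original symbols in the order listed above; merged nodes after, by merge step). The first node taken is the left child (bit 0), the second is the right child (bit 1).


Huffman tree construction:
Step 1: Merge C(3) + B(16) = 19
Step 2: Merge D(17) + (C+B)(19) = 36
Read each symbol's code off the tree from the root (left child = 0, right child = 1).

Codes:
  B: 11 (length 2)
  D: 0 (length 1)
  C: 10 (length 2)
Average code length: 55/36 = 1.5278 bits/symbol


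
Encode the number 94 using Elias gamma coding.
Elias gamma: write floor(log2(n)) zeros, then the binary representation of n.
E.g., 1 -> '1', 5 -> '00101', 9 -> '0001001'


num_bits = floor(log2(94)) + 1 = 7
leading_zeros = num_bits - 1 = 6
binary(94) = 1011110

Elias gamma(94) = '000000' + '1011110' = 0000001011110 (13 bits)


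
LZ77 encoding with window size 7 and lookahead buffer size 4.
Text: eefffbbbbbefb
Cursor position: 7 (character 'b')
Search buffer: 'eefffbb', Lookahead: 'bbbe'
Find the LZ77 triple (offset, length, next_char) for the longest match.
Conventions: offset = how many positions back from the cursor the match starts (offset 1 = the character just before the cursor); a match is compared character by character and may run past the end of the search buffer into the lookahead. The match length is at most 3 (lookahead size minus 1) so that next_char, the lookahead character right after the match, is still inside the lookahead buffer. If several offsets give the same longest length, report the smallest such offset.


Try each offset into the search buffer:
  offset=1 (pos 6, char 'b'): match length 3
  offset=2 (pos 5, char 'b'): match length 3
  offset=3 (pos 4, char 'f'): match length 0
  offset=4 (pos 3, char 'f'): match length 0
  offset=5 (pos 2, char 'f'): match length 0
  offset=6 (pos 1, char 'e'): match length 0
  offset=7 (pos 0, char 'e'): match length 0
Longest match has length 3, found at offsets 1, 2; take the smallest, offset 1.
next_char = character at position 7 + 3 = 10 -> 'e'

Best match: offset=1, length=3 (matching 'bbb' starting at position 6)
LZ77 triple: (1, 3, 'e')


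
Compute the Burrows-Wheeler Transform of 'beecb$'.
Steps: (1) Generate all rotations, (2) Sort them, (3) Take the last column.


Rotations (sorted):
  0: $beecb -> last char: b
  1: b$beec -> last char: c
  2: beecb$ -> last char: $
  3: cb$bee -> last char: e
  4: ecb$be -> last char: e
  5: eecb$b -> last char: b


BWT = bc$eeb


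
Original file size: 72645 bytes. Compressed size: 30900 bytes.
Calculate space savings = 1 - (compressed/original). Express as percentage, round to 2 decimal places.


ratio = compressed/original = 30900/72645 = 0.425356
savings = 1 - ratio = 1 - 0.425356 = 0.574644
as a percentage: 0.574644 * 100 = 57.46%

Space savings = 1 - 30900/72645 = 57.46%


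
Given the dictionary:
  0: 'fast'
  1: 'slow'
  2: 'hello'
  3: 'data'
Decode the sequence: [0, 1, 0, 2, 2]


Look up each index in the dictionary:
  0 -> 'fast'
  1 -> 'slow'
  0 -> 'fast'
  2 -> 'hello'
  2 -> 'hello'

Decoded: "fast slow fast hello hello"


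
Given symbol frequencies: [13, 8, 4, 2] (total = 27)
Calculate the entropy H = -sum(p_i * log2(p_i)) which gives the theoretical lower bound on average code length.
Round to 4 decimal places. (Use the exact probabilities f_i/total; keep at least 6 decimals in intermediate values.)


Per-symbol terms -p_i * log2(p_i) with p_i = f_i/27:
  p = 13/27 = 0.481481: log2(p) = -1.054448, -p*log2(p) = 0.507697
  p = 8/27 = 0.296296: log2(p) = -1.754888, -p*log2(p) = 0.519967
  p = 4/27 = 0.148148: log2(p) = -2.754888, -p*log2(p) = 0.408131
  p = 2/27 = 0.074074: log2(p) = -3.754888, -p*log2(p) = 0.278140
H = 0.507697 + 0.519967 + 0.408131 + 0.278140 = 1.713935

H = 1.7139 bits/symbol


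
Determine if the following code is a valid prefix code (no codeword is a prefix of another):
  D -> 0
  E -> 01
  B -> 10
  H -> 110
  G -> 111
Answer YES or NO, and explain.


Checking each pair (does one codeword prefix another?):
  D='0' vs E='01': prefix -- VIOLATION

NO -- this is NOT a valid prefix code. D (0) is a prefix of E (01).


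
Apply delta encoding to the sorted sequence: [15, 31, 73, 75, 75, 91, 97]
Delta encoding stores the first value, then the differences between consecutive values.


First value: 15
Deltas:
  31 - 15 = 16
  73 - 31 = 42
  75 - 73 = 2
  75 - 75 = 0
  91 - 75 = 16
  97 - 91 = 6


Delta encoded: [15, 16, 42, 2, 0, 16, 6]


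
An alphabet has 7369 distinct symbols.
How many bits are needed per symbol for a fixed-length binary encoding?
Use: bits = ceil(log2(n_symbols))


log2(7369) = 12.8473
Bracket: 2^12 = 4096 < 7369 <= 2^13 = 8192
So ceil(log2(7369)) = 13

bits = ceil(log2(7369)) = ceil(12.8473) = 13 bits


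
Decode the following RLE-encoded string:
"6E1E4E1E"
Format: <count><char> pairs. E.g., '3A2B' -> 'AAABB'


Expanding each <count><char> pair:
  6E -> 'EEEEEE'
  1E -> 'E'
  4E -> 'EEEE'
  1E -> 'E'

Decoded = EEEEEEEEEEEE


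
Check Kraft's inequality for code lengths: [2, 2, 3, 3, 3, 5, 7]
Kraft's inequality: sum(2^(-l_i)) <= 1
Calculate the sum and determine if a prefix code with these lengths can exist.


Sum = 2^(-2) + 2^(-2) + 2^(-3) + 2^(-3) + 2^(-3) + 2^(-5) + 2^(-7)
    = 0.25 + 0.25 + 0.125 + 0.125 + 0.125 + 0.03125 + 0.0078125
    = 117/128 = 0.9140625
Since 0.9140625 <= 1, Kraft's inequality IS satisfied.
A prefix code with these lengths CAN exist.

Kraft sum = 0.9140625. Satisfied.


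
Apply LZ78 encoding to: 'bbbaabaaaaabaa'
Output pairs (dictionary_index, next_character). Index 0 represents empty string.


LZ78 encoding steps:
Dictionary: {0: ''}
Step 1: w='' (idx 0), next='b' -> output (0, 'b'), add 'b' as idx 1
Step 2: w='b' (idx 1), next='b' -> output (1, 'b'), add 'bb' as idx 2
Step 3: w='' (idx 0), next='a' -> output (0, 'a'), add 'a' as idx 3
Step 4: w='a' (idx 3), next='b' -> output (3, 'b'), add 'ab' as idx 4
Step 5: w='a' (idx 3), next='a' -> output (3, 'a'), add 'aa' as idx 5
Step 6: w='aa' (idx 5), next='a' -> output (5, 'a'), add 'aaa' as idx 6
Step 7: w='b' (idx 1), next='a' -> output (1, 'a'), add 'ba' as idx 7
Step 8: w='a' (idx 3), end of input -> output (3, '')


Encoded: [(0, 'b'), (1, 'b'), (0, 'a'), (3, 'b'), (3, 'a'), (5, 'a'), (1, 'a'), (3, '')]


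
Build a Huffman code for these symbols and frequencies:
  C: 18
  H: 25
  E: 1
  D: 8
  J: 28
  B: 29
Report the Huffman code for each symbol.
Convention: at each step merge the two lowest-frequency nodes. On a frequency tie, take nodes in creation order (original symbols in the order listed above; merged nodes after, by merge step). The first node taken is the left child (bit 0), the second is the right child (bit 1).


Huffman tree construction:
Step 1: Merge E(1) + D(8) = 9
Step 2: Merge (E+D)(9) + C(18) = 27
Step 3: Merge H(25) + ((E+D)+C)(27) = 52
Step 4: Merge J(28) + B(29) = 57
Step 5: Merge (H+((E+D)+C))(52) + (J+B)(57) = 109
Read each symbol's code off the tree from the root (left child = 0, right child = 1).

Codes:
  C: 011 (length 3)
  H: 00 (length 2)
  E: 0100 (length 4)
  D: 0101 (length 4)
  J: 10 (length 2)
  B: 11 (length 2)
Average code length: 254/109 = 2.3303 bits/symbol


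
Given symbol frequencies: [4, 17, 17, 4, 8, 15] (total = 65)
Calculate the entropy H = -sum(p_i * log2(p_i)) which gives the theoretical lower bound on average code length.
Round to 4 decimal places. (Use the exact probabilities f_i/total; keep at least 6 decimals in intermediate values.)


Per-symbol terms -p_i * log2(p_i) with p_i = f_i/65:
  p = 4/65 = 0.061538: log2(p) = -4.022368, -p*log2(p) = 0.247530
  p = 17/65 = 0.261538: log2(p) = -1.934905, -p*log2(p) = 0.506052
  p = 17/65 = 0.261538: log2(p) = -1.934905, -p*log2(p) = 0.506052
  p = 4/65 = 0.061538: log2(p) = -4.022368, -p*log2(p) = 0.247530
  p = 8/65 = 0.123077: log2(p) = -3.022368, -p*log2(p) = 0.371984
  p = 15/65 = 0.230769: log2(p) = -2.115477, -p*log2(p) = 0.488187
H = 0.247530 + 0.506052 + 0.506052 + 0.247530 + 0.371984 + 0.488187 = 2.367335

H = 2.3673 bits/symbol


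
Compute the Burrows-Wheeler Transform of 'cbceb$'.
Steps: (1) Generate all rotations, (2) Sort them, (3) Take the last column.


Rotations (sorted):
  0: $cbceb -> last char: b
  1: b$cbce -> last char: e
  2: bceb$c -> last char: c
  3: cbceb$ -> last char: $
  4: ceb$cb -> last char: b
  5: eb$cbc -> last char: c


BWT = bec$bc


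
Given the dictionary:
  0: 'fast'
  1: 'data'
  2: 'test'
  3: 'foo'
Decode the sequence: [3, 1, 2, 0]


Look up each index in the dictionary:
  3 -> 'foo'
  1 -> 'data'
  2 -> 'test'
  0 -> 'fast'

Decoded: "foo data test fast"


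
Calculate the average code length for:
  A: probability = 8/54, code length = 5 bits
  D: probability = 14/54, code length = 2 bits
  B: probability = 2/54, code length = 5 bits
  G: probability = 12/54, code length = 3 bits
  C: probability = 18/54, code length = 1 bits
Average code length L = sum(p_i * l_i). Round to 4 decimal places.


Weighted contributions p_i * l_i:
  A: (8/54) * 5 = 40/54
  D: (14/54) * 2 = 28/54
  B: (2/54) * 5 = 10/54
  G: (12/54) * 3 = 36/54
  C: (18/54) * 1 = 18/54
Sum = (40 + 28 + 10 + 36 + 18)/54 = 132/54

L = 132/54 = 2.4444 bits/symbol


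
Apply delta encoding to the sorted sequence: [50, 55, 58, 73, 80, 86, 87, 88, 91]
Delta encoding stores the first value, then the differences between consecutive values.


First value: 50
Deltas:
  55 - 50 = 5
  58 - 55 = 3
  73 - 58 = 15
  80 - 73 = 7
  86 - 80 = 6
  87 - 86 = 1
  88 - 87 = 1
  91 - 88 = 3


Delta encoded: [50, 5, 3, 15, 7, 6, 1, 1, 3]


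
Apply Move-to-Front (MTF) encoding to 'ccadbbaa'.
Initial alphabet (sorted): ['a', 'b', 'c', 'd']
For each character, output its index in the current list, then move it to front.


MTF encoding:
'c': index 2 in ['a', 'b', 'c', 'd'] -> ['c', 'a', 'b', 'd']
'c': index 0 in ['c', 'a', 'b', 'd'] -> ['c', 'a', 'b', 'd']
'a': index 1 in ['c', 'a', 'b', 'd'] -> ['a', 'c', 'b', 'd']
'd': index 3 in ['a', 'c', 'b', 'd'] -> ['d', 'a', 'c', 'b']
'b': index 3 in ['d', 'a', 'c', 'b'] -> ['b', 'd', 'a', 'c']
'b': index 0 in ['b', 'd', 'a', 'c'] -> ['b', 'd', 'a', 'c']
'a': index 2 in ['b', 'd', 'a', 'c'] -> ['a', 'b', 'd', 'c']
'a': index 0 in ['a', 'b', 'd', 'c'] -> ['a', 'b', 'd', 'c']


Output: [2, 0, 1, 3, 3, 0, 2, 0]


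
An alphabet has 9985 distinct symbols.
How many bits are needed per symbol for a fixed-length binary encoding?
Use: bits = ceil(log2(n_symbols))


log2(9985) = 13.2855
Bracket: 2^13 = 8192 < 9985 <= 2^14 = 16384
So ceil(log2(9985)) = 14

bits = ceil(log2(9985)) = ceil(13.2855) = 14 bits


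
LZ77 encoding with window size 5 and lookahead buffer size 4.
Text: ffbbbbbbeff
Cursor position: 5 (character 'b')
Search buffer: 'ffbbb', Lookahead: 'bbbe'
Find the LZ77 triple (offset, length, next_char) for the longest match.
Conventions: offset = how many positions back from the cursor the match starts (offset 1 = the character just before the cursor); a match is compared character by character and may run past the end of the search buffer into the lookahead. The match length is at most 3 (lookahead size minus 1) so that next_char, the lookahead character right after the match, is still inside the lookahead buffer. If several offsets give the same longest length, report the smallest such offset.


Try each offset into the search buffer:
  offset=1 (pos 4, char 'b'): match length 3
  offset=2 (pos 3, char 'b'): match length 3
  offset=3 (pos 2, char 'b'): match length 3
  offset=4 (pos 1, char 'f'): match length 0
  offset=5 (pos 0, char 'f'): match length 0
Longest match has length 3, found at offsets 1, 2, 3; take the smallest, offset 1.
next_char = character at position 5 + 3 = 8 -> 'e'

Best match: offset=1, length=3 (matching 'bbb' starting at position 4)
LZ77 triple: (1, 3, 'e')


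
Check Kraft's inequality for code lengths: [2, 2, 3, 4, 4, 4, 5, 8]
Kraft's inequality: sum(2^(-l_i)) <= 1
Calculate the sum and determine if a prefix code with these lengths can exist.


Sum = 2^(-2) + 2^(-2) + 2^(-3) + 2^(-4) + 2^(-4) + 2^(-4) + 2^(-5) + 2^(-8)
    = 0.25 + 0.25 + 0.125 + 0.0625 + 0.0625 + 0.0625 + 0.03125 + 0.00390625
    = 217/256 = 0.84765625
Since 0.84765625 <= 1, Kraft's inequality IS satisfied.
A prefix code with these lengths CAN exist.

Kraft sum = 0.84765625. Satisfied.


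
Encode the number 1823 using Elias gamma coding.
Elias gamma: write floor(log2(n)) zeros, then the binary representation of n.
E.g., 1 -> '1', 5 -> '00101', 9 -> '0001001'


num_bits = floor(log2(1823)) + 1 = 11
leading_zeros = num_bits - 1 = 10
binary(1823) = 11100011111

Elias gamma(1823) = '0000000000' + '11100011111' = 000000000011100011111 (21 bits)


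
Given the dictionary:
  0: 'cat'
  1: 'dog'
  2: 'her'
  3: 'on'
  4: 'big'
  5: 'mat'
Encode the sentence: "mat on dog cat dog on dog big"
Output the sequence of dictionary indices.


Look up each word in the dictionary:
  'mat' -> 5
  'on' -> 3
  'dog' -> 1
  'cat' -> 0
  'dog' -> 1
  'on' -> 3
  'dog' -> 1
  'big' -> 4

Encoded: [5, 3, 1, 0, 1, 3, 1, 4]


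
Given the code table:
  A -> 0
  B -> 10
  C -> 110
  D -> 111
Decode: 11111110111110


Decoding:
111 -> D
111 -> D
10 -> B
111 -> D
110 -> C


Result: DDBDC


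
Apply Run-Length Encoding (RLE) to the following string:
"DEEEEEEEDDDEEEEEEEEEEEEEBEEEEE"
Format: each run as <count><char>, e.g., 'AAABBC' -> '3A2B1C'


Scanning runs left to right:
  i=0: run of 'D' x 1 -> '1D'
  i=1: run of 'E' x 7 -> '7E'
  i=8: run of 'D' x 3 -> '3D'
  i=11: run of 'E' x 13 -> '13E'
  i=24: run of 'B' x 1 -> '1B'
  i=25: run of 'E' x 5 -> '5E'

RLE = 1D7E3D13E1B5E


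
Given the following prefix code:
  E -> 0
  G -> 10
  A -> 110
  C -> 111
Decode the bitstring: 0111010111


Decoding step by step:
Bits 0 -> E
Bits 111 -> C
Bits 0 -> E
Bits 10 -> G
Bits 111 -> C


Decoded message: ECEGC


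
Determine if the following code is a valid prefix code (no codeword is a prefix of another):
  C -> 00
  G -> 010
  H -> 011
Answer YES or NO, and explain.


Checking each pair (does one codeword prefix another?):
  C='00' vs G='010': no prefix
  C='00' vs H='011': no prefix
  G='010' vs C='00': no prefix
  G='010' vs H='011': no prefix
  H='011' vs C='00': no prefix
  H='011' vs G='010': no prefix
No violation found over all pairs.

YES -- this is a valid prefix code. No codeword is a prefix of any other codeword.


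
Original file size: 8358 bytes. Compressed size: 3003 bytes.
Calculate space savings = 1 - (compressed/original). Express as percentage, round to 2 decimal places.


ratio = compressed/original = 3003/8358 = 0.359296
savings = 1 - ratio = 1 - 0.359296 = 0.640704
as a percentage: 0.640704 * 100 = 64.07%

Space savings = 1 - 3003/8358 = 64.07%


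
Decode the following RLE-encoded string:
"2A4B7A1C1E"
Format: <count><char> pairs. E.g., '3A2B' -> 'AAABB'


Expanding each <count><char> pair:
  2A -> 'AA'
  4B -> 'BBBB'
  7A -> 'AAAAAAA'
  1C -> 'C'
  1E -> 'E'

Decoded = AABBBBAAAAAAACE


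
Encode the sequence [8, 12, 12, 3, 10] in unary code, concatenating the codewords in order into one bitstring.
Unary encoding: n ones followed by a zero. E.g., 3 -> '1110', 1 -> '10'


Encode each number as n ones followed by a terminating 0:
  8 -> 111111110 (9 bits)
  12 -> 1111111111110 (13 bits)
  12 -> 1111111111110 (13 bits)
  3 -> 1110 (4 bits)
  10 -> 11111111110 (11 bits)
Total length = 9 + 13 + 13 + 4 + 11 = 50 bits.

Unary([8, 12, 12, 3, 10]) = 11111111011111111111101111111111110111011111111110 (50 bits)


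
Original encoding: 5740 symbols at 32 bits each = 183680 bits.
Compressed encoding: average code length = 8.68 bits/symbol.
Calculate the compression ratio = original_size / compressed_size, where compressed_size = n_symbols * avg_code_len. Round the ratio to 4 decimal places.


original_size = n_symbols * orig_bits = 5740 * 32 = 183680 bits
compressed_size = n_symbols * avg_code_len = 5740 * 8.68 = 49823.2 bits
ratio = original_size / compressed_size = 183680 / 49823.2 = 3.6866

Compression ratio = 3.6866
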